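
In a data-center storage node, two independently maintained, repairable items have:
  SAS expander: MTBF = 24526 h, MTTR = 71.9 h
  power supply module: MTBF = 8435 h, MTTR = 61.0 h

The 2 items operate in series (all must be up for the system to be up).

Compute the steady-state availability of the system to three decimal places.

0.990

A(SAS expander) = MTBF/(MTBF+MTTR) = 24526/(24526+71.9) = 0.997077
A(power supply module) = MTBF/(MTBF+MTTR) = 8435/(8435+61.0) = 0.992820
Series availability: 0.997077 × 0.992820 = 0.990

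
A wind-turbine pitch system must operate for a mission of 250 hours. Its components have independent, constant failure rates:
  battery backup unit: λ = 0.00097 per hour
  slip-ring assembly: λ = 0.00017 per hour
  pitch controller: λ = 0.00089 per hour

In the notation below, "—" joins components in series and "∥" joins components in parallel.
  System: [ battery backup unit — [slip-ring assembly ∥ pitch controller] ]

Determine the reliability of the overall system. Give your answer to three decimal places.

0.778

R(battery backup unit) = exp(−0.00097 × 250) = 0.78466
R(slip-ring assembly) = exp(−0.00017 × 250) = 0.95839
R(pitch controller) = exp(−0.00089 × 250) = 0.80052
Parallel (slip-ring assembly and pitch controller): 1 − (1 − 0.95839)(1 − 0.80052) = 0.99170
Series (battery backup unit and [0.99170]): 0.78466 × 0.99170 = 0.778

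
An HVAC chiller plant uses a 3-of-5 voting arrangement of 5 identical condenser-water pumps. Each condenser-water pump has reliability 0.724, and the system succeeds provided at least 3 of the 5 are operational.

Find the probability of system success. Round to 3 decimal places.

R = Σ_{i=3}^{5} C(5,i) p^i (1−p)^{5−i} with p = 0.724
C(5,3)·0.724^3·0.276^2 = 0.28909
C(5,4)·0.724^4·0.276^1 = 0.37917
C(5,5)·0.724^5·0.276^0 = 0.19893
Sum = 0.867

0.867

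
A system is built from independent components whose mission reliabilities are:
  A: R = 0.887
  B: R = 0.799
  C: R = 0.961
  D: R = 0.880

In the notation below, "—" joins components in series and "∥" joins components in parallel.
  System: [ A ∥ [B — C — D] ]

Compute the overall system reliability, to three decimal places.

0.963

Series (B, C, and D): 0.79900 × 0.96100 × 0.88000 = 0.67570
Parallel (A and [0.67570]): 1 − (1 − 0.88700)(1 − 0.67570) = 0.963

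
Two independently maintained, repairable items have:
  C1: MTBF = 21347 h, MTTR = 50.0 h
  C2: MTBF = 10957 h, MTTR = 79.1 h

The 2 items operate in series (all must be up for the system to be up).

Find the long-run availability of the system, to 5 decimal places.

A(C1) = MTBF/(MTBF+MTTR) = 21347/(21347+50.0) = 0.997663
A(C2) = MTBF/(MTBF+MTTR) = 10957/(10957+79.1) = 0.992833
Series availability: 0.997663 × 0.992833 = 0.99051

0.99051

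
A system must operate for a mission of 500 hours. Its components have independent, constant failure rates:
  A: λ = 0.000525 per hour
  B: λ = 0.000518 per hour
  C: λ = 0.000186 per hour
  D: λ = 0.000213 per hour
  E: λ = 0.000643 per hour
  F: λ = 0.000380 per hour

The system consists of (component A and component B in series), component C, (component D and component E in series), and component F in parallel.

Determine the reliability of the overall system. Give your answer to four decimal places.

R(A) = exp(−0.000525 × 500) = 0.769126
R(B) = exp(−0.000518 × 500) = 0.771823
R(C) = exp(−0.000186 × 500) = 0.911194
R(D) = exp(−0.000213 × 500) = 0.898975
R(E) = exp(−0.000643 × 500) = 0.725061
R(F) = exp(−0.000380 × 500) = 0.826959
Series (A and B): 0.769126 × 0.771823 = 0.593629
Series (D and E): 0.898975 × 0.725061 = 0.651812
Parallel ([0.593629], C, [0.651812], and F): 1 − (1 − 0.593629)(1 − 0.911194)(1 − 0.651812)(1 − 0.826959) = 0.9978

0.9978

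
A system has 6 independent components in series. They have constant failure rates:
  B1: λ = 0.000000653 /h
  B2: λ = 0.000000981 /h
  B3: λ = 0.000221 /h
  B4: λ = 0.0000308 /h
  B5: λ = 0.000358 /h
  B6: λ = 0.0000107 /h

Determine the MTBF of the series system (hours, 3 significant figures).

1610

Series of exponential components: λ_sys = Σ λ_i
λ_sys = 0.000000653 + 0.000000981 + 0.000221 + 0.0000308 + 0.000358 + 0.0000107 = 6.2213e-04 /h
MTBF = 1 / λ_sys = 1610 h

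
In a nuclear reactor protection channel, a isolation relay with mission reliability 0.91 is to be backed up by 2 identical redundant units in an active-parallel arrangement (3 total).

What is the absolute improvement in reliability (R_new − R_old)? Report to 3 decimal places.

0.089

R_before = 0.91
R_after = 1 − (1 − 0.91)^3 = 0.999
ΔR = 0.999 − 0.91 = 0.089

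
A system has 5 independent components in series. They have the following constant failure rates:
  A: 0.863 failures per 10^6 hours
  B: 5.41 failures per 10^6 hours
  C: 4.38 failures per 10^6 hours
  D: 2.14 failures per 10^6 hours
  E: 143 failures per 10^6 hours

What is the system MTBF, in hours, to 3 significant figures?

Series of exponential components: λ_sys = Σ λ_i
λ_sys = 0.000000863 + 0.00000541 + 0.00000438 + 0.00000214 + 0.000143 = 1.5579e-04 /h
MTBF = 1 / λ_sys = 6420 h

6420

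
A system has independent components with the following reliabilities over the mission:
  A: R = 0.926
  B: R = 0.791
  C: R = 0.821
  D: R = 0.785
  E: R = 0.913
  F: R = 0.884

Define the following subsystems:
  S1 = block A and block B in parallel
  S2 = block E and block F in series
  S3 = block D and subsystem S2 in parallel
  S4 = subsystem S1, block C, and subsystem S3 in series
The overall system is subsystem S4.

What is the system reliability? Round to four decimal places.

Parallel (A and B): 1 − (1 − 0.926000)(1 − 0.791000) = 0.984534
Series (E and F): 0.913000 × 0.884000 = 0.807092
Parallel (D and [0.807092]): 1 − (1 − 0.785000)(1 − 0.807092) = 0.958525
Series ([0.984534], C, and [0.958525]): 0.984534 × 0.821000 × 0.958525 = 0.7748

0.7748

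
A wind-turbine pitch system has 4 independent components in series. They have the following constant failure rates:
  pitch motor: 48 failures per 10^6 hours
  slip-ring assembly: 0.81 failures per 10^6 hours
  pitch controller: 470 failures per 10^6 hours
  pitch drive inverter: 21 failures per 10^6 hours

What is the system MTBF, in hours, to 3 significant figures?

1850

Series of exponential components: λ_sys = Σ λ_i
λ_sys = 0.000048 + 0.00000081 + 0.00047 + 0.000021 = 5.3981e-04 /h
MTBF = 1 / λ_sys = 1850 h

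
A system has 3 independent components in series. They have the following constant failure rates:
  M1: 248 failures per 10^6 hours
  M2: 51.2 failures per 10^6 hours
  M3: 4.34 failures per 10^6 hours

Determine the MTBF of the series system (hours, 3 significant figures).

3290

Series of exponential components: λ_sys = Σ λ_i
λ_sys = 0.000248 + 0.0000512 + 0.00000434 = 3.0354e-04 /h
MTBF = 1 / λ_sys = 3290 h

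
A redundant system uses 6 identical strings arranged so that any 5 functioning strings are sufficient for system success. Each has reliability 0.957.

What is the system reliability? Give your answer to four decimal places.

R = Σ_{i=5}^{6} C(6,i) p^i (1−p)^{6−i} with p = 0.957
C(6,5)·0.957^5·0.043^1 = 0.207100
C(6,6)·0.957^6·0.043^0 = 0.768195
Sum = 0.9753

0.9753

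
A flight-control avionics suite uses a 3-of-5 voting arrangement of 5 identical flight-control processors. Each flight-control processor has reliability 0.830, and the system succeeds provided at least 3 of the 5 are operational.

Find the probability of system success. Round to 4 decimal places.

R = Σ_{i=3}^{5} C(5,i) p^i (1−p)^{5−i} with p = 0.830
C(5,3)·0.830^3·0.170^2 = 0.165246
C(5,4)·0.830^4·0.170^1 = 0.403396
C(5,5)·0.830^5·0.170^0 = 0.393904
Sum = 0.9625

0.9625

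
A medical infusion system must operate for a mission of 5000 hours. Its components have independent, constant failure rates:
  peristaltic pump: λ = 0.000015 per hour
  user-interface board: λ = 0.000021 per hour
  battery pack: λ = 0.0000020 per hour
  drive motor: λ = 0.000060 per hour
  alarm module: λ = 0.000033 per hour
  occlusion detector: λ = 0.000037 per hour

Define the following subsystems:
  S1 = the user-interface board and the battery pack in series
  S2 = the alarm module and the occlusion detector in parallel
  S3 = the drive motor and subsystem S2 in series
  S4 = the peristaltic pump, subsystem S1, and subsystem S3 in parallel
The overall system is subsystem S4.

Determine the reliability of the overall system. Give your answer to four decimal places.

0.9978

R(peristaltic pump) = exp(−0.000015 × 5000) = 0.927743
R(user-interface board) = exp(−0.000021 × 5000) = 0.900325
R(battery pack) = exp(−0.0000020 × 5000) = 0.990050
R(drive motor) = exp(−0.000060 × 5000) = 0.740818
R(alarm module) = exp(−0.000033 × 5000) = 0.847894
R(occlusion detector) = exp(−0.000037 × 5000) = 0.831104
Series (user-interface board and battery pack): 0.900325 × 0.990050 = 0.891367
Parallel (alarm module and occlusion detector): 1 − (1 − 0.847894)(1 − 0.831104) = 0.974310
Series (drive motor and [0.974310]): 0.740818 × 0.974310 = 0.721786
Parallel (peristaltic pump, [0.891367], and [0.721786]): 1 − (1 − 0.927743)(1 − 0.891367)(1 − 0.721786) = 0.9978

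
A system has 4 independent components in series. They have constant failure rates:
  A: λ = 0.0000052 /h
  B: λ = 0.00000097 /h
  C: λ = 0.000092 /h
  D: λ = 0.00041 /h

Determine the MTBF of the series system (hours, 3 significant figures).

Series of exponential components: λ_sys = Σ λ_i
λ_sys = 0.0000052 + 0.00000097 + 0.000092 + 0.00041 = 5.0817e-04 /h
MTBF = 1 / λ_sys = 1970 h

1970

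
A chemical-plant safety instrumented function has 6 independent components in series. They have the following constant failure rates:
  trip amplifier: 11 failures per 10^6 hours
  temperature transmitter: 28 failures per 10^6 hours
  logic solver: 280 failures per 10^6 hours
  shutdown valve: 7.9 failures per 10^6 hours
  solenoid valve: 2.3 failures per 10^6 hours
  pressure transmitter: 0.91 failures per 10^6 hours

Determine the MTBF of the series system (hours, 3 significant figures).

Series of exponential components: λ_sys = Σ λ_i
λ_sys = 0.000011 + 0.000028 + 0.00028 + 0.0000079 + 0.0000023 + 0.00000091 = 3.3011e-04 /h
MTBF = 1 / λ_sys = 3030 h

3030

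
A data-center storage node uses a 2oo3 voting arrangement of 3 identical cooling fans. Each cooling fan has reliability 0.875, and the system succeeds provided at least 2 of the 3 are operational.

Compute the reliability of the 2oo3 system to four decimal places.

R = Σ_{i=2}^{3} C(3,i) p^i (1−p)^{3−i} with p = 0.875
C(3,2)·0.875^2·0.125^1 = 0.287109
C(3,3)·0.875^3·0.125^0 = 0.669922
Sum = 0.9570

0.9570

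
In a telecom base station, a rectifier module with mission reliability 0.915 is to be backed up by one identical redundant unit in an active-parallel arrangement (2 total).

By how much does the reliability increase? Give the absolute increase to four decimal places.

R_before = 0.915
R_after = 1 − (1 − 0.915)^2 = 0.9928
ΔR = 0.9928 − 0.915 = 0.0778

0.0778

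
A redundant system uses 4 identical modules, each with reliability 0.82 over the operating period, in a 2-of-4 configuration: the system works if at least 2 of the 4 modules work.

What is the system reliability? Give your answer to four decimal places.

R = Σ_{i=2}^{4} C(4,i) p^i (1−p)^{4−i} with p = 0.82
C(4,2)·0.82^2·0.18^2 = 0.130715
C(4,3)·0.82^3·0.18^1 = 0.396985
C(4,4)·0.82^4·0.18^0 = 0.452122
Sum = 0.9798

0.9798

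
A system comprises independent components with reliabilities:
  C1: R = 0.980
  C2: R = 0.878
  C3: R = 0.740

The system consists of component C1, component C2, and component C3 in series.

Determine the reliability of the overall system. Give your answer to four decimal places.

0.6367

Series (C1, C2, and C3): 0.980000 × 0.878000 × 0.740000 = 0.6367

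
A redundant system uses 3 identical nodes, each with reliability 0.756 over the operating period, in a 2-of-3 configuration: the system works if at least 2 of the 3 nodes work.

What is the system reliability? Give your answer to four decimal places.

0.8504

R = Σ_{i=2}^{3} C(3,i) p^i (1−p)^{3−i} with p = 0.756
C(3,2)·0.756^2·0.244^1 = 0.418364
C(3,3)·0.756^3·0.244^0 = 0.432081
Sum = 0.8504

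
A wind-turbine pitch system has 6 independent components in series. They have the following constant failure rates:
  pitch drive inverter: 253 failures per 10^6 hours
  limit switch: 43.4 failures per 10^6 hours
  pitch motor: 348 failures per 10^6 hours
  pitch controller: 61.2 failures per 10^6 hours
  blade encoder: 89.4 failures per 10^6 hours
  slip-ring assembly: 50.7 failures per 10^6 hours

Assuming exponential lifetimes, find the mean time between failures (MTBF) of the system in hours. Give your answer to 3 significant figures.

Series of exponential components: λ_sys = Σ λ_i
λ_sys = 0.000253 + 0.0000434 + 0.000348 + 0.0000612 + 0.0000894 + 0.0000507 = 8.4570e-04 /h
MTBF = 1 / λ_sys = 1180 h

1180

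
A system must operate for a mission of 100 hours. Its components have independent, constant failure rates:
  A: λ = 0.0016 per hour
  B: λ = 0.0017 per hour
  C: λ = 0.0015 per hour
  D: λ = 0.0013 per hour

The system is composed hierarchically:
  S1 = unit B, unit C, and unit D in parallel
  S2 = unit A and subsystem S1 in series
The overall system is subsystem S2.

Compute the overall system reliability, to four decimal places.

R(A) = exp(−0.0016 × 100) = 0.852144
R(B) = exp(−0.0017 × 100) = 0.843665
R(C) = exp(−0.0015 × 100) = 0.860708
R(D) = exp(−0.0013 × 100) = 0.878095
Parallel (B, C, and D): 1 − (1 − 0.843665)(1 − 0.860708)(1 − 0.878095) = 0.997345
Series (A and [0.997345]): 0.852144 × 0.997345 = 0.8499

0.8499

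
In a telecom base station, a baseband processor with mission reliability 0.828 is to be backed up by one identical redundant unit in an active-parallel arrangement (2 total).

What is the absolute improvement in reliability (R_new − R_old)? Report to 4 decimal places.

R_before = 0.828
R_after = 1 − (1 − 0.828)^2 = 0.9704
ΔR = 0.9704 − 0.828 = 0.1424

0.1424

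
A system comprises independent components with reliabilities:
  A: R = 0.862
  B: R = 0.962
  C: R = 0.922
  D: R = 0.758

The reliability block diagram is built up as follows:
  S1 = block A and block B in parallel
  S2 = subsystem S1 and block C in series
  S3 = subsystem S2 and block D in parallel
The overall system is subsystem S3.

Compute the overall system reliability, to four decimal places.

Parallel (A and B): 1 − (1 − 0.862000)(1 − 0.962000) = 0.994756
Series ([0.994756] and C): 0.994756 × 0.922000 = 0.917165
Parallel ([0.917165] and D): 1 − (1 − 0.917165)(1 − 0.758000) = 0.9800

0.9800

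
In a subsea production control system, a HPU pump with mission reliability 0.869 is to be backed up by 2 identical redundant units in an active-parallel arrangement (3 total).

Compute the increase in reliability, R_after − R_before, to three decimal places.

R_before = 0.869
R_after = 1 − (1 − 0.869)^3 = 0.998
ΔR = 0.998 − 0.869 = 0.129

0.129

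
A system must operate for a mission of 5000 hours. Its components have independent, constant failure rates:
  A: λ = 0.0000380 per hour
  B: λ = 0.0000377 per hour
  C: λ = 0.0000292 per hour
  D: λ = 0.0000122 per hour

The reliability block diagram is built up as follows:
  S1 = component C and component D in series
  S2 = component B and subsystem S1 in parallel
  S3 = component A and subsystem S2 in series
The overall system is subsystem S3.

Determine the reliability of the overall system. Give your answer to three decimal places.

0.800

R(A) = exp(−0.0000380 × 5000) = 0.82696
R(B) = exp(−0.0000377 × 5000) = 0.82820
R(C) = exp(−0.0000292 × 5000) = 0.86416
R(D) = exp(−0.0000122 × 5000) = 0.94082
Series (C and D): 0.86416 × 0.94082 = 0.81302
Parallel (B and [0.81302]): 1 − (1 − 0.82820)(1 − 0.81302) = 0.96788
Series (A and [0.96788]): 0.82696 × 0.96788 = 0.800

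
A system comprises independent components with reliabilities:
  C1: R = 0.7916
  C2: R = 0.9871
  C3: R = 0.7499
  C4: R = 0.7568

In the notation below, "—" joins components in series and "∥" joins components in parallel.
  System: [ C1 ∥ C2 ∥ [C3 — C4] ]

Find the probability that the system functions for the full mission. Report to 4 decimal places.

0.9988

Series (C3 and C4): 0.749900 × 0.756800 = 0.567524
Parallel (C1, C2, and [0.567524]): 1 − (1 − 0.791600)(1 − 0.987100)(1 − 0.567524) = 0.9988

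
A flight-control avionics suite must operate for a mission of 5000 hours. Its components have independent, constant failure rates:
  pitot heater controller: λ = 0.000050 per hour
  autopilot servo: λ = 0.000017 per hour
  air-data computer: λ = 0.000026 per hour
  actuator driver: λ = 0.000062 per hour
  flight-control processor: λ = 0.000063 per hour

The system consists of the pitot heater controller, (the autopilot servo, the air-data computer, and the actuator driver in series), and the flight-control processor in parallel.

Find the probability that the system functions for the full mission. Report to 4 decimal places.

R(pitot heater controller) = exp(−0.000050 × 5000) = 0.778801
R(autopilot servo) = exp(−0.000017 × 5000) = 0.918512
R(air-data computer) = exp(−0.000026 × 5000) = 0.878095
R(actuator driver) = exp(−0.000062 × 5000) = 0.733447
R(flight-control processor) = exp(−0.000063 × 5000) = 0.729789
Series (autopilot servo, air-data computer, and actuator driver): 0.918512 × 0.878095 × 0.733447 = 0.591555
Parallel (pitot heater controller, [0.591555], and flight-control processor): 1 − (1 − 0.778801)(1 − 0.591555)(1 − 0.729789) = 0.9756

0.9756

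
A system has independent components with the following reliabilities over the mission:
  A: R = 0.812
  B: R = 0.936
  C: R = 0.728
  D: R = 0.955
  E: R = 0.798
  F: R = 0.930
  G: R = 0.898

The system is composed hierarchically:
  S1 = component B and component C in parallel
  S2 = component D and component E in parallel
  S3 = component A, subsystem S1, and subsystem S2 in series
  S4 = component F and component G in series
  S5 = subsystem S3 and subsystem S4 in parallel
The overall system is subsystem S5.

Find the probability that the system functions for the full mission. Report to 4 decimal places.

0.9655

Parallel (B and C): 1 − (1 − 0.936000)(1 − 0.728000) = 0.982592
Parallel (D and E): 1 − (1 − 0.955000)(1 − 0.798000) = 0.990910
Series (A, [0.982592], and [0.990910]): 0.812000 × 0.982592 × 0.990910 = 0.790612
Series (F and G): 0.930000 × 0.898000 = 0.835140
Parallel ([0.790612] and [0.835140]): 1 − (1 − 0.790612)(1 − 0.835140) = 0.9655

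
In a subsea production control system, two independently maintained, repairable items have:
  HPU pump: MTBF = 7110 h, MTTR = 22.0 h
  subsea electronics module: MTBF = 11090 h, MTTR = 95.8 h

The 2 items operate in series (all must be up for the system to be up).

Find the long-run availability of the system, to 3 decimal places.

0.988

A(HPU pump) = MTBF/(MTBF+MTTR) = 7110/(7110+22.0) = 0.996915
A(subsea electronics module) = MTBF/(MTBF+MTTR) = 11090/(11090+95.8) = 0.991436
Series availability: 0.996915 × 0.991436 = 0.988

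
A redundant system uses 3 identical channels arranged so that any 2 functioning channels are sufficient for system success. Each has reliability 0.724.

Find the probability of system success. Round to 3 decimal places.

0.814

R = Σ_{i=2}^{3} C(3,i) p^i (1−p)^{3−i} with p = 0.724
C(3,2)·0.724^2·0.276^1 = 0.43402
C(3,3)·0.724^3·0.276^0 = 0.37950
Sum = 0.814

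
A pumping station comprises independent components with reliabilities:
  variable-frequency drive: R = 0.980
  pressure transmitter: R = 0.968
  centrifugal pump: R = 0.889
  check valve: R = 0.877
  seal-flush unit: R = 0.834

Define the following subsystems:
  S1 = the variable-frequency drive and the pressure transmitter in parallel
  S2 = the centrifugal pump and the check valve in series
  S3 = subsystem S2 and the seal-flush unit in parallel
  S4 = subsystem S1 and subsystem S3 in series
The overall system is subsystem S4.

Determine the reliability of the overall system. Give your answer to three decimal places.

0.963

Parallel (variable-frequency drive and pressure transmitter): 1 − (1 − 0.98000)(1 − 0.96800) = 0.99936
Series (centrifugal pump and check valve): 0.88900 × 0.87700 = 0.77965
Parallel ([0.77965] and seal-flush unit): 1 − (1 − 0.77965)(1 − 0.83400) = 0.96342
Series ([0.99936] and [0.96342]): 0.99936 × 0.96342 = 0.963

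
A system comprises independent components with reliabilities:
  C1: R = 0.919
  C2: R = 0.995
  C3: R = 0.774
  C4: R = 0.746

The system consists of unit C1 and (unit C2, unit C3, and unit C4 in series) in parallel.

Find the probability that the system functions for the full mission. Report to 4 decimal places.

0.9655

Series (C2, C3, and C4): 0.995000 × 0.774000 × 0.746000 = 0.574517
Parallel (C1 and [0.574517]): 1 − (1 − 0.919000)(1 − 0.574517) = 0.9655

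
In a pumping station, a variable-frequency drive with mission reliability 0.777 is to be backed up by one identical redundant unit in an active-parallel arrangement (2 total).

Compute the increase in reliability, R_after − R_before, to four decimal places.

0.1733

R_before = 0.777
R_after = 1 − (1 − 0.777)^2 = 0.9503
ΔR = 0.9503 − 0.777 = 0.1733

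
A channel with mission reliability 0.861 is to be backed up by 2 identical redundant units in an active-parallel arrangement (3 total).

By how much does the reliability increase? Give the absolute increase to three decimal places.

0.136

R_before = 0.861
R_after = 1 − (1 − 0.861)^3 = 0.997
ΔR = 0.997 − 0.861 = 0.136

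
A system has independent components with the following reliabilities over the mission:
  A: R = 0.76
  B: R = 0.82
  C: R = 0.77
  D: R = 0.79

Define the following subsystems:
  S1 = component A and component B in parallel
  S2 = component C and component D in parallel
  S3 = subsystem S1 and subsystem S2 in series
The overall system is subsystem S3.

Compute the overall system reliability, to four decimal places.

0.9106

Parallel (A and B): 1 − (1 − 0.760000)(1 − 0.820000) = 0.956800
Parallel (C and D): 1 − (1 − 0.770000)(1 − 0.790000) = 0.951700
Series ([0.956800] and [0.951700]): 0.956800 × 0.951700 = 0.9106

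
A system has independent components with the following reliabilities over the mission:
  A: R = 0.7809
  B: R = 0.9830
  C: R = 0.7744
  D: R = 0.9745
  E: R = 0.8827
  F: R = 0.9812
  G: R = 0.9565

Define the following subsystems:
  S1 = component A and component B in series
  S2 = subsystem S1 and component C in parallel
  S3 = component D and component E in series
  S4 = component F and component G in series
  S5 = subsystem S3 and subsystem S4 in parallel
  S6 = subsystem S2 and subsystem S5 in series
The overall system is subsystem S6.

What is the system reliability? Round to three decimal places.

Series (A and B): 0.78090 × 0.98300 = 0.76762
Parallel ([0.76762] and C): 1 − (1 − 0.76762)(1 − 0.77440) = 0.94758
Series (D and E): 0.97450 × 0.88270 = 0.86019
Series (F and G): 0.98120 × 0.95650 = 0.93852
Parallel ([0.86019] and [0.93852]): 1 − (1 − 0.86019)(1 − 0.93852) = 0.99140
Series ([0.94758] and [0.99140]): 0.94758 × 0.99140 = 0.939

0.939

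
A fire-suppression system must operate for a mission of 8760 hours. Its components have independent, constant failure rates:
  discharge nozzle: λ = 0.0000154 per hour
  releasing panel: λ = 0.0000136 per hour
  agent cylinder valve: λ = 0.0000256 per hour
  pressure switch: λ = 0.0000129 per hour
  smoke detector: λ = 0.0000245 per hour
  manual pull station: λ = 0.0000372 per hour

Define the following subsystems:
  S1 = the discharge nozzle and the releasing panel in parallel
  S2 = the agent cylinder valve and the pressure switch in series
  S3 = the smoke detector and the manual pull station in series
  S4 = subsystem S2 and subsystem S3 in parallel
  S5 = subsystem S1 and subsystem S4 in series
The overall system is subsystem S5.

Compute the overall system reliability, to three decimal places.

R(discharge nozzle) = exp(−0.0000154 × 8760) = 0.87380
R(releasing panel) = exp(−0.0000136 × 8760) = 0.88769
R(agent cylinder valve) = exp(−0.0000256 × 8760) = 0.79911
R(pressure switch) = exp(−0.0000129 × 8760) = 0.89315
R(smoke detector) = exp(−0.0000245 × 8760) = 0.80685
R(manual pull station) = exp(−0.0000372 × 8760) = 0.72190
Parallel (discharge nozzle and releasing panel): 1 − (1 − 0.87380)(1 − 0.88769) = 0.98583
Series (agent cylinder valve and pressure switch): 0.79911 × 0.89315 = 0.71373
Series (smoke detector and manual pull station): 0.80685 × 0.72190 = 0.58247
Parallel ([0.71373] and [0.58247]): 1 − (1 − 0.71373)(1 − 0.58247) = 0.88047
Series ([0.98583] and [0.88047]): 0.98583 × 0.88047 = 0.868

0.868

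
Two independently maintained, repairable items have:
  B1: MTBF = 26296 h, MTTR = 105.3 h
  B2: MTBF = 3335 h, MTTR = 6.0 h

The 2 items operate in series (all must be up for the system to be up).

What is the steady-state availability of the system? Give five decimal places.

0.99422

A(B1) = MTBF/(MTBF+MTTR) = 26296/(26296+105.3) = 0.996012
A(B2) = MTBF/(MTBF+MTTR) = 3335/(3335+6.0) = 0.998204
Series availability: 0.996012 × 0.998204 = 0.99422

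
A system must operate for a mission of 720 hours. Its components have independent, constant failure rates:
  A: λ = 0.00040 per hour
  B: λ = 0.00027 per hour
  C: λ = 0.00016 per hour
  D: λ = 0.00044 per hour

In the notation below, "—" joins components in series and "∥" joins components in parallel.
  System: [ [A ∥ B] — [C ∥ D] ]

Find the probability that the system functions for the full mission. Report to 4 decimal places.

R(A) = exp(−0.00040 × 720) = 0.749762
R(B) = exp(−0.00027 × 720) = 0.823329
R(C) = exp(−0.00016 × 720) = 0.891188
R(D) = exp(−0.00044 × 720) = 0.728476
Parallel (A and B): 1 − (1 − 0.749762)(1 − 0.823329) = 0.955790
Parallel (C and D): 1 − (1 − 0.891188)(1 − 0.728476) = 0.970455
Series ([0.955790] and [0.970455]): 0.955790 × 0.970455 = 0.9276

0.9276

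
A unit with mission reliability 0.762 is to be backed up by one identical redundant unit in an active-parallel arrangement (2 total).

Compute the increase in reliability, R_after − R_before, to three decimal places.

0.181

R_before = 0.762
R_after = 1 − (1 − 0.762)^2 = 0.943
ΔR = 0.943 − 0.762 = 0.181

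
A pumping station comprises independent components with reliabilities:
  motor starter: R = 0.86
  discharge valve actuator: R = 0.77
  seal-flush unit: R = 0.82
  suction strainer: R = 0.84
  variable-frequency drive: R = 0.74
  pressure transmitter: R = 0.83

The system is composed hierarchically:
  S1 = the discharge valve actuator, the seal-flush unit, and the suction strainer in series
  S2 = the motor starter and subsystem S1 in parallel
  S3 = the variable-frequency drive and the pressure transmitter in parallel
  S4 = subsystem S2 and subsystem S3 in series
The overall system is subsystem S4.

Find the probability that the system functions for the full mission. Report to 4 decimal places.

0.8930

Series (discharge valve actuator, seal-flush unit, and suction strainer): 0.770000 × 0.820000 × 0.840000 = 0.530376
Parallel (motor starter and [0.530376]): 1 − (1 − 0.860000)(1 − 0.530376) = 0.934253
Parallel (variable-frequency drive and pressure transmitter): 1 − (1 − 0.740000)(1 − 0.830000) = 0.955800
Series ([0.934253] and [0.955800]): 0.934253 × 0.955800 = 0.8930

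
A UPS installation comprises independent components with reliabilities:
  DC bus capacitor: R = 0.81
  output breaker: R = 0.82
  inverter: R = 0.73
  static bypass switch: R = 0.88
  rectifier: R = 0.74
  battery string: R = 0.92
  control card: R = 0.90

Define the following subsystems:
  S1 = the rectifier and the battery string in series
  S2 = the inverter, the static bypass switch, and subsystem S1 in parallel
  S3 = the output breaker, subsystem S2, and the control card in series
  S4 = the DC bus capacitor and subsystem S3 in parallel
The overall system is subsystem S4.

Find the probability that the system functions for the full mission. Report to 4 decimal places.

0.9488

Series (rectifier and battery string): 0.740000 × 0.920000 = 0.680800
Parallel (inverter, static bypass switch, and [0.680800]): 1 − (1 − 0.730000)(1 − 0.880000)(1 − 0.680800) = 0.989658
Series (output breaker, [0.989658], and control card): 0.820000 × 0.989658 × 0.900000 = 0.730368
Parallel (DC bus capacitor and [0.730368]): 1 − (1 − 0.810000)(1 − 0.730368) = 0.9488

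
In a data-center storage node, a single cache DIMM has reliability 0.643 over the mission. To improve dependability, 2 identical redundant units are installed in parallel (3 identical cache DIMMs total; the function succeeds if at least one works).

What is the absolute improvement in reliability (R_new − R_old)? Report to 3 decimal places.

R_before = 0.643
R_after = 1 − (1 − 0.643)^3 = 0.955
ΔR = 0.955 − 0.643 = 0.312

0.312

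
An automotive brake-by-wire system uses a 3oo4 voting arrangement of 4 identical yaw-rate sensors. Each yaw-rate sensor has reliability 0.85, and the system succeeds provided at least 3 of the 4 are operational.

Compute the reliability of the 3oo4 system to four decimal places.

R = Σ_{i=3}^{4} C(4,i) p^i (1−p)^{4−i} with p = 0.85
C(4,3)·0.85^3·0.15^1 = 0.368475
C(4,4)·0.85^4·0.15^0 = 0.522006
Sum = 0.8905

0.8905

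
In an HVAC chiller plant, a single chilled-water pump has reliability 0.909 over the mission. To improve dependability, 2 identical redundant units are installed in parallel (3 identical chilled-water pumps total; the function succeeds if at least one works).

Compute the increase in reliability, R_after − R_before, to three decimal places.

0.090

R_before = 0.909
R_after = 1 − (1 − 0.909)^3 = 0.999
ΔR = 0.999 − 0.909 = 0.090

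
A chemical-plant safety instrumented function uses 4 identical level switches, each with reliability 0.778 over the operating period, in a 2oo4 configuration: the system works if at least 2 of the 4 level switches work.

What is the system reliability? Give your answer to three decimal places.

R = Σ_{i=2}^{4} C(4,i) p^i (1−p)^{4−i} with p = 0.778
C(4,2)·0.778^2·0.222^2 = 0.17898
C(4,3)·0.778^3·0.222^1 = 0.41817
C(4,4)·0.778^4·0.222^0 = 0.36637
Sum = 0.964

0.964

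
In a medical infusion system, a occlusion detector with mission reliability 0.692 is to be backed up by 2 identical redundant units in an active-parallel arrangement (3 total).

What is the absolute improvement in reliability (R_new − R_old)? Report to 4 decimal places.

R_before = 0.692
R_after = 1 − (1 − 0.692)^3 = 0.9708
ΔR = 0.9708 − 0.692 = 0.2788

0.2788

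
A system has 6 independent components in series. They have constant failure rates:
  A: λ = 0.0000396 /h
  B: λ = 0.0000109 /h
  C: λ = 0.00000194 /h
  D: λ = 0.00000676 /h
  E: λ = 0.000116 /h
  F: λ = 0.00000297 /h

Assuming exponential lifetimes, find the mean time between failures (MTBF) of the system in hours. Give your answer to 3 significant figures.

5610

Series of exponential components: λ_sys = Σ λ_i
λ_sys = 0.0000396 + 0.0000109 + 0.00000194 + 0.00000676 + 0.000116 + 0.00000297 = 1.7817e-04 /h
MTBF = 1 / λ_sys = 5610 h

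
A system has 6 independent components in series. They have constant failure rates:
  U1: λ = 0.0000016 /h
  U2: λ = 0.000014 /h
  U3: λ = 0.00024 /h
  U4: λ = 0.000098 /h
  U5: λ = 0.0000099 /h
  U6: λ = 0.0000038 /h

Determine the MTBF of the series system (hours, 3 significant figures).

Series of exponential components: λ_sys = Σ λ_i
λ_sys = 0.0000016 + 0.000014 + 0.00024 + 0.000098 + 0.0000099 + 0.0000038 = 3.6730e-04 /h
MTBF = 1 / λ_sys = 2720 h

2720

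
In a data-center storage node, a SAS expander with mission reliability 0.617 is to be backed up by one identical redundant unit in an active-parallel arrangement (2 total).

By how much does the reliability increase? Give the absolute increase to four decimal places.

0.2363

R_before = 0.617
R_after = 1 − (1 − 0.617)^2 = 0.8533
ΔR = 0.8533 − 0.617 = 0.2363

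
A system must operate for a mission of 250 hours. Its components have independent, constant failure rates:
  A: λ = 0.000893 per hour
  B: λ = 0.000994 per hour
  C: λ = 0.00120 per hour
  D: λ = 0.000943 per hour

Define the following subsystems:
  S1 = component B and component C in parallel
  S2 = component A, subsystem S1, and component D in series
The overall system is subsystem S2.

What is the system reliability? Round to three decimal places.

0.596

R(A) = exp(−0.000893 × 250) = 0.79991
R(B) = exp(−0.000994 × 250) = 0.77997
R(C) = exp(−0.00120 × 250) = 0.74082
R(D) = exp(−0.000943 × 250) = 0.78998
Parallel (B and C): 1 − (1 − 0.77997)(1 − 0.74082) = 0.94297
Series (A, [0.94297], and D): 0.79991 × 0.94297 × 0.78998 = 0.596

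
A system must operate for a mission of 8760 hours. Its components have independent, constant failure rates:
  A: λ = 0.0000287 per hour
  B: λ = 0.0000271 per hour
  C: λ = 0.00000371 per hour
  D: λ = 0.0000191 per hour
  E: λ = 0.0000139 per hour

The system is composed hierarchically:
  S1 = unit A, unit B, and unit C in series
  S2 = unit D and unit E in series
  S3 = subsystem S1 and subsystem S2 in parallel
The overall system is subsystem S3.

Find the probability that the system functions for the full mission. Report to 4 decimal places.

R(A) = exp(−0.0000287 × 8760) = 0.777702
R(B) = exp(−0.0000271 × 8760) = 0.788679
R(C) = exp(−0.00000371 × 8760) = 0.968023
R(D) = exp(−0.0000191 × 8760) = 0.845932
R(E) = exp(−0.0000139 × 8760) = 0.885357
Series (A, B, and C): 0.777702 × 0.788679 × 0.968023 = 0.593744
Series (D and E): 0.845932 × 0.885357 = 0.748952
Parallel ([0.593744] and [0.748952]): 1 − (1 − 0.593744)(1 − 0.748952) = 0.8980

0.8980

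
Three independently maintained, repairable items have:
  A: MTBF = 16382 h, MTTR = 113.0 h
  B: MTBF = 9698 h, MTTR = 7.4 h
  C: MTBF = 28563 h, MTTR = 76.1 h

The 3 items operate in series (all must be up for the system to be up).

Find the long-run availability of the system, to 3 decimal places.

0.990

A(A) = MTBF/(MTBF+MTTR) = 16382/(16382+113.0) = 0.993149
A(B) = MTBF/(MTBF+MTTR) = 9698/(9698+7.4) = 0.999238
A(C) = MTBF/(MTBF+MTTR) = 28563/(28563+76.1) = 0.997343
Series availability: 0.993149 × 0.999238 × 0.997343 = 0.990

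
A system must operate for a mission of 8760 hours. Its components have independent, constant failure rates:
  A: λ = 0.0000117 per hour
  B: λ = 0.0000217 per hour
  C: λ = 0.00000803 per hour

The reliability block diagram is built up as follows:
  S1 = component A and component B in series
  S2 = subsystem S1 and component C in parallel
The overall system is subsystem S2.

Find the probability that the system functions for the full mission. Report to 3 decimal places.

R(A) = exp(−0.0000117 × 8760) = 0.90259
R(B) = exp(−0.0000217 × 8760) = 0.82688
R(C) = exp(−0.00000803 × 8760) = 0.93207
Series (A and B): 0.90259 × 0.82688 = 0.74633
Parallel ([0.74633] and C): 1 − (1 − 0.74633)(1 − 0.93207) = 0.983

0.983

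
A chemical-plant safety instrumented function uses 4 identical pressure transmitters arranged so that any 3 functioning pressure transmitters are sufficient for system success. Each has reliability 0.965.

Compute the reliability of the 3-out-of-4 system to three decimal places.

R = Σ_{i=3}^{4} C(4,i) p^i (1−p)^{4−i} with p = 0.965
C(4,3)·0.965^3·0.035^1 = 0.12581
C(4,4)·0.965^4·0.035^0 = 0.86718
Sum = 0.993

0.993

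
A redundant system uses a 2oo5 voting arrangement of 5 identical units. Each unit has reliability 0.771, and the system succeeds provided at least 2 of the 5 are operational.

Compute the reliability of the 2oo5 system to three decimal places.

R = Σ_{i=2}^{5} C(5,i) p^i (1−p)^{5−i} with p = 0.771
C(5,2)·0.771^2·0.229^3 = 0.07139
C(5,3)·0.771^3·0.229^2 = 0.24034
C(5,4)·0.771^4·0.229^1 = 0.40460
C(5,5)·0.771^5·0.229^0 = 0.27244
Sum = 0.989

0.989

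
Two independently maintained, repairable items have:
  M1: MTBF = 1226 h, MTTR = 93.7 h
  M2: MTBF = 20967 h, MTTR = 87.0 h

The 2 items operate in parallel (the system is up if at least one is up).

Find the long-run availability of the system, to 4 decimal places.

0.9997

A(M1) = MTBF/(MTBF+MTTR) = 1226/(1226+93.7) = 0.928999
A(M2) = MTBF/(MTBF+MTTR) = 20967/(20967+87.0) = 0.995868
Parallel availability: 1 − (1 − 0.928999)(1 − 0.995868) = 0.9997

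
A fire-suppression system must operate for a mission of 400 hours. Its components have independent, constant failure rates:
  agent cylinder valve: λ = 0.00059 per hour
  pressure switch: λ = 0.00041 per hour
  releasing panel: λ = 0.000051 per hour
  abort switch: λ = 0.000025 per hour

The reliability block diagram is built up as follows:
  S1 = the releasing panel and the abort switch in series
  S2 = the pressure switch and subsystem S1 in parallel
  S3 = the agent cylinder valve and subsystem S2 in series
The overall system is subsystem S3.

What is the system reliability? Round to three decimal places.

R(agent cylinder valve) = exp(−0.00059 × 400) = 0.78978
R(pressure switch) = exp(−0.00041 × 400) = 0.84874
R(releasing panel) = exp(−0.000051 × 400) = 0.97981
R(abort switch) = exp(−0.000025 × 400) = 0.99005
Series (releasing panel and abort switch): 0.97981 × 0.99005 = 0.97006
Parallel (pressure switch and [0.97006]): 1 − (1 − 0.84874)(1 − 0.97006) = 0.99547
Series (agent cylinder valve and [0.99547]): 0.78978 × 0.99547 = 0.786

0.786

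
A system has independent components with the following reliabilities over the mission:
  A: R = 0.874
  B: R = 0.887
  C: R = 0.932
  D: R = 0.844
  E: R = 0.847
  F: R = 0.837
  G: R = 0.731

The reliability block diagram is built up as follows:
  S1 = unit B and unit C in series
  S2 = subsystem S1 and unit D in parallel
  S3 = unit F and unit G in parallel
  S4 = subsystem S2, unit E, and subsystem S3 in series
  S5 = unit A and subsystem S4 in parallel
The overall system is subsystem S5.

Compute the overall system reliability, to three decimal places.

Series (B and C): 0.88700 × 0.93200 = 0.82668
Parallel ([0.82668] and D): 1 − (1 − 0.82668)(1 − 0.84400) = 0.97296
Parallel (F and G): 1 − (1 − 0.83700)(1 − 0.73100) = 0.95615
Series ([0.97296], E, and [0.95615]): 0.97296 × 0.84700 × 0.95615 = 0.78796
Parallel (A and [0.78796]): 1 − (1 − 0.87400)(1 − 0.78796) = 0.973

0.973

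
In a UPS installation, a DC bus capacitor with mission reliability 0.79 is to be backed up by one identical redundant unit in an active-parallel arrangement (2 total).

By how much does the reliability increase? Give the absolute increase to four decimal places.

0.1659

R_before = 0.79
R_after = 1 − (1 − 0.79)^2 = 0.9559
ΔR = 0.9559 − 0.79 = 0.1659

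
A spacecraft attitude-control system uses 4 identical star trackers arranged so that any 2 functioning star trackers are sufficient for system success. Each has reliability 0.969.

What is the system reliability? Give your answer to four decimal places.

R = Σ_{i=2}^{4} C(4,i) p^i (1−p)^{4−i} with p = 0.969
C(4,2)·0.969^2·0.031^2 = 0.005414
C(4,3)·0.969^3·0.031^1 = 0.112822
C(4,4)·0.969^4·0.031^0 = 0.881648
Sum = 0.9999

0.9999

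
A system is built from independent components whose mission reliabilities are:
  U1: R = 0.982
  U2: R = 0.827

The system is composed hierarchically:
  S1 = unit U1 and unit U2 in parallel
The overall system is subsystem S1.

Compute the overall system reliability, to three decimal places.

0.997

Parallel (U1 and U2): 1 − (1 − 0.98200)(1 − 0.82700) = 0.997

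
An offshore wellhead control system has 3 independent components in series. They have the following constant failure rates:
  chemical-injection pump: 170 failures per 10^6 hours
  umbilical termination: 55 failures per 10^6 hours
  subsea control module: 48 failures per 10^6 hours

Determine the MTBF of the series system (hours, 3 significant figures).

Series of exponential components: λ_sys = Σ λ_i
λ_sys = 0.00017 + 0.000055 + 0.000048 = 2.7300e-04 /h
MTBF = 1 / λ_sys = 3660 h

3660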